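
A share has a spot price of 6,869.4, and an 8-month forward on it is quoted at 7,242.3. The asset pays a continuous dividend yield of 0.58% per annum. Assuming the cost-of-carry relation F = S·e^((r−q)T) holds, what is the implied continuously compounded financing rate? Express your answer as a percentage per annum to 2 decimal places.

From F = S·e^((r−q)T): (r − q) = ln(F/S)/T
ln(7242.3/6869.4) = ln(1.054284) = 0.052862
(r − q) = 0.052862 / (8/12) = 0.079293
r = ln(F/S)/T + q = 0.079293 + 0.0058 = 0.085093
r = 8.51%

8.51%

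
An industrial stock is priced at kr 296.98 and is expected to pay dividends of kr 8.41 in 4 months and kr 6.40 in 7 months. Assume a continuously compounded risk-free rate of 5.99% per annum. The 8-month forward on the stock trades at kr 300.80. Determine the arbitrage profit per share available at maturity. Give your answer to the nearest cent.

kr 6.73 per share

PV(dividends) I = 8.41·e^(−0.0599·4/12) + 6.40·e^(−0.0599·7/12) = 14.4240
Fair forward F* = (S − I)·e^(rT) = (296.98 − 14.4240)·e^0.039933 = 282.5560 × 1.040741 = 294.0676
Market kr 300.80 > fair 294.0676: forward overpriced → cash-and-carry (borrow at r, buy the stock and collect the dividends, short the forward).
Profit at T = |F_mkt − F*| = |300.80 − 294.0676| = kr 6.73 per share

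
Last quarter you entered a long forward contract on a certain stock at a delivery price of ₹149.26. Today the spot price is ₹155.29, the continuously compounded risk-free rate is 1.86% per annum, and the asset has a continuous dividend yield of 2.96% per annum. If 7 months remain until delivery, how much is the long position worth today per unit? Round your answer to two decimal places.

₹4.98

Current fair forward for the remaining 7 months: F = S·e^((r − q)·T), (r − q) = 0.0186 − 0.0296 = -0.0110
F = 155.29 · e^(-0.0110 × 7/12) = 155.29 × 0.993604 = 154.2968
Value of long forward = (F − K)·e^(−rT) = (154.2968 − 149.26) · e^(−0.0186·7/12)
= 5.0368 × 0.989209 = 4.98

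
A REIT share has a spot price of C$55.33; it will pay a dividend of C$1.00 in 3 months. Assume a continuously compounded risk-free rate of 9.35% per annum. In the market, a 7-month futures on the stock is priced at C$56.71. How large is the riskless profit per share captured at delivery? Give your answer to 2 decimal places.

C$0.69 per share

PV(dividends) I = 1.00·e^(−0.0935·3/12) = 0.9769
Fair futures F* = (S − I)·e^(rT) = (55.33 − 0.9769)·e^0.054542 = 54.3531 × 1.056057 = 57.4000
Market C$56.71 < fair 57.4000: forward underpriced → reverse cash-and-carry (short the stock, invest proceeds at r, pay the dividends, go long the forward).
Profit at T = |F_mkt − F*| = |56.71 − 57.4000| = C$0.69 per share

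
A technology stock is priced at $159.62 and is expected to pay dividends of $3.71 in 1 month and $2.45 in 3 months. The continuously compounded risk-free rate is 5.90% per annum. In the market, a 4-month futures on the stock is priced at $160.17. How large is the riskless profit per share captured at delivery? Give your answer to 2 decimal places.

$3.61 per share

PV(dividends) I = 3.71·e^(−0.0590·1/12) + 2.45·e^(−0.0590·3/12) = 6.1059
Fair futures F* = (S − I)·e^(rT) = (159.62 − 6.1059)·e^0.019667 = 153.5141 × 1.019862 = 156.5632
Market $160.17 > fair 156.5632: forward overpriced → cash-and-carry (borrow at r, buy the stock and collect the dividends, short the forward).
Profit at T = |F_mkt − F*| = |160.17 − 156.5632| = $3.61 per share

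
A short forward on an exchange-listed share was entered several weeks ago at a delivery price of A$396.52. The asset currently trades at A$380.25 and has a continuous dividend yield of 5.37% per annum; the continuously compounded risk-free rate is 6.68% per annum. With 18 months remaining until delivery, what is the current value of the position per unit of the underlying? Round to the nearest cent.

A$7.89

Current fair forward for the remaining 18 months: F = S·e^((r − q)·T), (r − q) = 0.0668 − 0.0537 = 0.0131
F = 380.25 · e^(0.0131 × 18/12) = 380.25 × 1.019844 = 387.7957
Value of long forward = (F − K)·e^(−rT) = (387.7957 − 396.52) · e^(−0.0668·18/12)
= -8.7243 × 0.904656 = -7.89
Short position value = −(long value) = A$7.89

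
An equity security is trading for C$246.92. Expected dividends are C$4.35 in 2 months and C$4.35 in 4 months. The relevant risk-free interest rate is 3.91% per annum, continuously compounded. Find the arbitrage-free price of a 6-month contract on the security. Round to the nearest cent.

C$243.01

PV(dividends) I = 4.35·e^(−0.0391·2/12) + 4.35·e^(−0.0391·4/12)
I = 4.3217 + 4.2937 = 8.6154
F = (S − I)·e^(rT) = (246.92 − 8.6154) · e^(0.0391·6/12)
= 238.3046 · e^0.019550 = 238.3046 × 1.019742 = C$243.01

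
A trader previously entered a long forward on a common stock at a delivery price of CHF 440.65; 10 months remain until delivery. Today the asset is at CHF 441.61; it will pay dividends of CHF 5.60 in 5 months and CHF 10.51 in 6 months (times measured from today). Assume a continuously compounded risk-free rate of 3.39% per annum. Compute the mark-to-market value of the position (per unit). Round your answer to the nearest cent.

-CHF 2.62

PV(remaining dividends) I = 5.60·e^(−0.0339·5/12) + 10.51·e^(−0.0339·6/12) = 15.8548
Current forward F = (S − I)·e^(rT) = (441.61 − 15.8548)·e^(0.0339·10/12) = 425.7552 × 1.028653 = 437.9544
Value (long) = (F − K)·e^(−rT) = (437.9544 − 440.65) × 0.972145 = -2.6205
Value = -CHF 2.62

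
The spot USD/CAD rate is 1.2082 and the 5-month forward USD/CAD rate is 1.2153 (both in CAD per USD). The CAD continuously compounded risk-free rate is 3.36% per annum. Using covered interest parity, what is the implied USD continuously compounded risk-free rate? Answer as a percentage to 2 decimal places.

1.95%

F = S·e^((r_CAD − r_USD)T) ⇒ r_USD = r_CAD − ln(F/S)/T
ln(1.2153/1.2082) = 0.005859; /(5/12) = 0.014062
r_USD = 0.0336 − 0.014062 = 0.019538
r_USD = 1.95%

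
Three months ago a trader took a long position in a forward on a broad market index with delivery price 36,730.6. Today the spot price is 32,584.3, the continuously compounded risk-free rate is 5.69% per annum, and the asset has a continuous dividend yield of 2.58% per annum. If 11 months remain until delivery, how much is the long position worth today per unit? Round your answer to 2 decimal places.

-3041.18

Current fair forward for the remaining 11 months: F = S·e^((r − q)·T), (r − q) = 0.0569 − 0.0258 = 0.0311
F = 32584.3 · e^(0.0311 × 11/12) = 32584.3 × 1.02891859 = 33526.5920
Value of long forward = (F − K)·e^(−rT) = (33526.5920 − 36730.6) · e^(−0.0569·11/12)
= -3204.0080 × 0.94917857 = -3041.18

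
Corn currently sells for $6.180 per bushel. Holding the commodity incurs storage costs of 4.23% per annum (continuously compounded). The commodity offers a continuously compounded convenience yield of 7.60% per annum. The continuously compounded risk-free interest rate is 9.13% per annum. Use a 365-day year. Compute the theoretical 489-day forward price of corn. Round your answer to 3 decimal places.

$6.676 per bushel

Net carry = r + u − y = 0.0913 + 0.0423 − 0.0760 = 0.0576
F = S·e^((r+u−y)T) = 6.180 · e^(0.0576 × 489/365) = 6.180 · e^0.077168
= 6.180 × 1.080224 = $6.676 per bushel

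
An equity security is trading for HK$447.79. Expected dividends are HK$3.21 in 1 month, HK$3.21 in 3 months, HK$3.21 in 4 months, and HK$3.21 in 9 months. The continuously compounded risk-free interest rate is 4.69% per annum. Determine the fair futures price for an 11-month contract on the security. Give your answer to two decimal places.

HK$454.28

PV(dividends) I = 3.21·e^(−0.0469·1/12) + 3.21·e^(−0.0469·3/12) + 3.21·e^(−0.0469·4/12) + 3.21·e^(−0.0469·9/12)
I = 3.1975 + 3.1726 + 3.1602 + 3.0991 = 12.6294
F = (S − I)·e^(rT) = (447.79 − 12.6294) · e^(0.0469·11/12)
= 435.1606 · e^0.042992 = 435.1606 × 1.043930 = HK$454.28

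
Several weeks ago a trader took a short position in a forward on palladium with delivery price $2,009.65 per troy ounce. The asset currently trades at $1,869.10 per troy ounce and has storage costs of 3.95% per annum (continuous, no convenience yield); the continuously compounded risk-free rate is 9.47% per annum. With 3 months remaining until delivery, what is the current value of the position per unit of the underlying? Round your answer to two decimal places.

$74.98 per troy ounce

Current fair forward for the remaining 3 months: F = S·e^((r + u)·T), (r + u) = 0.0947 + 0.0395 = 0.1342
F = 1869.10 · e^(0.1342 × 3/12) = 1869.10 × 1.03411915 = 1932.8721
Value of long forward = (F − K)·e^(−rT) = (1932.8721 − 2009.65) · e^(−0.0947·3/12)
= -76.7779 × 0.97660305 = -74.98
Short position value = −(long value) = $74.98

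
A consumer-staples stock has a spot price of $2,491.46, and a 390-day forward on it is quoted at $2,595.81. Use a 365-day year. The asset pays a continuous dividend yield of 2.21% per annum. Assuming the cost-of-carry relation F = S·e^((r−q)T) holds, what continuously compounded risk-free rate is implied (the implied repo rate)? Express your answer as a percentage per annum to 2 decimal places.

6.05%

From F = S·e^((r−q)T): (r − q) = ln(F/S)/T
ln(2595.81/2491.46) = ln(1.041883) = 0.041030
(r − q) = 0.041030 / (390/365) = 0.038400
r = ln(F/S)/T + q = 0.038400 + 0.0221 = 0.060500
r = 6.05%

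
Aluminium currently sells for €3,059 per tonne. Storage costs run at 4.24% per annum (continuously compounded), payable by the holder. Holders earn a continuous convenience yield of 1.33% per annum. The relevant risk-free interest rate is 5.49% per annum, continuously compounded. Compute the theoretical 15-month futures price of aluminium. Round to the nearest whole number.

€3,398 per tonne

Net carry = r + u − y = 0.0549 + 0.0424 − 0.0133 = 0.0840
F = S·e^((r+u−y)T) = 3059 · e^(0.0840 × 15/12) = 3059 · e^0.105000
= 3059 × 1.110711 = €3,398 per tonne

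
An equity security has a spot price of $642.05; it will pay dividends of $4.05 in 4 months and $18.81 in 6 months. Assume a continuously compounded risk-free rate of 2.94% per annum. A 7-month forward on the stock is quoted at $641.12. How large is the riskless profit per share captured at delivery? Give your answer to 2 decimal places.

$10.90 per share

PV(dividends) I = 4.05·e^(−0.0294·4/12) + 18.81·e^(−0.0294·6/12) = 22.5460
Fair forward F* = (S − I)·e^(rT) = (642.05 − 22.5460)·e^0.017150 = 619.5040 × 1.017298 = 630.2202
Market $641.12 > fair 630.2202: forward overpriced → cash-and-carry (borrow at r, buy the stock and collect the dividends, short the forward).
Profit at T = |F_mkt − F*| = |641.12 − 630.2202| = $10.90 per share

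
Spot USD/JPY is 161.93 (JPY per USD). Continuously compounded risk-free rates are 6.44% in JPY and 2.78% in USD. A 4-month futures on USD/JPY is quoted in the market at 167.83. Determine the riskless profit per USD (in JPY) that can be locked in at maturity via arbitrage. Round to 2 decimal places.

Fair futures: F* = S·e^(carry·T), with carry = (r_JPY − r_USD) = 0.0644 − 0.0278 = 0.0366
F* = 161.93 · e^(0.0366 × 4/12) = 161.93 · e^0.012200 = 161.93 × 1.012275 = 163.9177
Market 167.83 > fair 163.9177: forward overpriced → cash-and-carry (buy spot, short the forward).
At maturity, profit = |F_mkt − F*| = |167.83 − 163.9177| = 3.91 per USD (in JPY)

3.91 per USD (in JPY)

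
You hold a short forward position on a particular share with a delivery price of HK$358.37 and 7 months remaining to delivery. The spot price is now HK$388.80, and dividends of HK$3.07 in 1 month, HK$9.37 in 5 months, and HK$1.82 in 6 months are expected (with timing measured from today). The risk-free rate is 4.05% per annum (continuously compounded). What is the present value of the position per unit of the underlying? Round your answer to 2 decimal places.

PV(remaining dividends) I = 3.07·e^(−0.0405·1/12) + 9.37·e^(−0.0405·5/12) + 1.82·e^(−0.0405·6/12) = 14.0564
Current forward F = (S − I)·e^(rT) = (388.80 − 14.0564)·e^(0.0405·7/12) = 374.7436 × 1.023906 = 383.7022
Value (long) = (F − K)·e^(−rT) = (383.7022 − 358.37) × 0.976652 = 24.7407
Short position value = −(long value) = -HK$24.74

-HK$24.74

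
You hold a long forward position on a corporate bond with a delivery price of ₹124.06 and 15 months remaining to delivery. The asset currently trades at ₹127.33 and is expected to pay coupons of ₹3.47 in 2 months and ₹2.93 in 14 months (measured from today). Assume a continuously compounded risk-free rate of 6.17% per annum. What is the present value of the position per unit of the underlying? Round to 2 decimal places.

₹6.32

PV(remaining coupons) I = 3.47·e^(−0.0617·2/12) + 2.93·e^(−0.0617·14/12) = 6.1610
Current forward F = (S − I)·e^(rT) = (127.33 − 6.1610)·e^(0.0617·15/12) = 121.1690 × 1.080177 = 130.8840
Value (long) = (F − K)·e^(−rT) = (130.8840 − 124.06) × 0.925774 = 6.3175
Value = ₹6.32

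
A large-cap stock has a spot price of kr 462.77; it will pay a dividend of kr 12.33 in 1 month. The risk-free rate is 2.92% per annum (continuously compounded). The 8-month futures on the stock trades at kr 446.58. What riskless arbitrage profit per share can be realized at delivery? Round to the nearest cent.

kr 12.75 per share

PV(dividends) I = 12.33·e^(−0.0292·1/12) = 12.3000
Fair futures F* = (S − I)·e^(rT) = (462.77 − 12.3000)·e^0.019467 = 450.4700 × 1.019658 = 459.3253
Market kr 446.58 < fair 459.3253: forward underpriced → reverse cash-and-carry (short the stock, invest proceeds at r, pay the dividends, go long the forward).
Profit at T = |F_mkt − F*| = |446.58 − 459.3253| = kr 12.75 per share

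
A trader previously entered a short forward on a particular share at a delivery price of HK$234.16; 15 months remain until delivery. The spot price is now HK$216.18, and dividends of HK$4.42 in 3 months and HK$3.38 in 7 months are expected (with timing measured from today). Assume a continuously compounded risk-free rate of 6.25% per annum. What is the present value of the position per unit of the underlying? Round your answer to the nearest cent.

HK$7.99

PV(remaining dividends) I = 4.42·e^(−0.0625·3/12) + 3.38·e^(−0.0625·7/12) = 7.6105
Current forward F = (S − I)·e^(rT) = (216.18 − 7.6105)·e^(0.0625·15/12) = 208.5695 × 1.081258 = 225.5174
Value (long) = (F − K)·e^(−rT) = (225.5174 − 234.16) × 0.924849 = -7.9931
Short position value = −(long value) = HK$7.99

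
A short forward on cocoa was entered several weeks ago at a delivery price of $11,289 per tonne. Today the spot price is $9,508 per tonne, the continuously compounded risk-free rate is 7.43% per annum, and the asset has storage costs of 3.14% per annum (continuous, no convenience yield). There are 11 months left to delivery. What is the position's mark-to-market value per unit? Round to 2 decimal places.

$760.08 per tonne

Current fair forward for the remaining 11 months: F = S·e^((r + u)·T), (r + u) = 0.0743 + 0.0314 = 0.1057
F = 9508 · e^(0.1057 × 11/12) = 9508 × 1.10174101 = 10475.3535
Value of long forward = (F − K)·e^(−rT) = (10475.3535 − 11289) · e^(−0.0743·11/12)
= -813.6465 × 0.93415927 = -760.08
Short position value = −(long value) = $760.08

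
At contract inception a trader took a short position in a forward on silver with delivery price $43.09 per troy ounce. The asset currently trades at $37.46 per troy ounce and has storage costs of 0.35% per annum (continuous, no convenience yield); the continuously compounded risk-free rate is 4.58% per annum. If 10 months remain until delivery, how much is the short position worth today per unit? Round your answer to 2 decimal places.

Current fair forward for the remaining 10 months: F = S·e^((r + u)·T), (r + u) = 0.0458 + 0.0035 = 0.0493
F = 37.46 · e^(0.0493 × 10/12) = 37.46 × 1.041939 = 39.0310
Value of long forward = (F − K)·e^(−rT) = (39.0310 − 43.09) · e^(−0.0458·10/12)
= -4.0590 × 0.962553 = -3.91
Short position value = −(long value) = $3.91

$3.91 per troy ounce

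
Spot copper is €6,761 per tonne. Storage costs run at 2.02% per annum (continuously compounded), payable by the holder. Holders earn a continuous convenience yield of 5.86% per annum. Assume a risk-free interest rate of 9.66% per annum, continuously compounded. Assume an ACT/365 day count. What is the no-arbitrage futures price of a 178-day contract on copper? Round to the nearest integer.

Net carry = r + u − y = 0.0966 + 0.0202 − 0.0586 = 0.0582
F = S·e^((r+u−y)T) = 6761 · e^(0.0582 × 178/365) = 6761 · e^0.028382
= 6761 × 1.028789 = €6,956 per tonne

€6,956 per tonne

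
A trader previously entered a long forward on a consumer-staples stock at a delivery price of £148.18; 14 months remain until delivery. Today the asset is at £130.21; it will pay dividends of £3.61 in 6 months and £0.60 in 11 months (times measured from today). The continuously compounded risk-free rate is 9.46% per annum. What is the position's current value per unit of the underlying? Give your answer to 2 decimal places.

-£6.48

PV(remaining dividends) I = 3.61·e^(−0.0946·6/12) + 0.60·e^(−0.0946·11/12) = 3.9934
Current forward F = (S − I)·e^(rT) = (130.21 − 3.9934)·e^(0.0946·14/12) = 126.2166 × 1.116687 = 140.9444
Value (long) = (F − K)·e^(−rT) = (140.9444 − 148.18) × 0.895506 = -6.4795
Value = -£6.48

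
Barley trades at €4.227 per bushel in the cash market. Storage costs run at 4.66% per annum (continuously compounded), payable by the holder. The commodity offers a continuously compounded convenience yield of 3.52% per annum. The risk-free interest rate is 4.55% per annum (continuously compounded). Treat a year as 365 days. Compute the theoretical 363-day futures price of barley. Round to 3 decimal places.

Net carry = r + u − y = 0.0455 + 0.0466 − 0.0352 = 0.0569
F = S·e^((r+u−y)T) = 4.227 · e^(0.0569 × 363/365) = 4.227 · e^0.056588
= 4.227 × 1.058220 = €4.473 per bushel

€4.473 per bushel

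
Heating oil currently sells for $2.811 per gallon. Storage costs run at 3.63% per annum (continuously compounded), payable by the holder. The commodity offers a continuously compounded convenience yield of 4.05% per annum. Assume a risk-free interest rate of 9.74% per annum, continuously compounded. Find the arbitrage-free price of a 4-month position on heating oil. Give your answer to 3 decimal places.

Net carry = r + u − y = 0.0974 + 0.0363 − 0.0405 = 0.0932
F = S·e^((r+u−y)T) = 2.811 · e^(0.0932 × 4/12) = 2.811 · e^0.031067
= 2.811 × 1.031555 = $2.900 per gallon

$2.900 per gallon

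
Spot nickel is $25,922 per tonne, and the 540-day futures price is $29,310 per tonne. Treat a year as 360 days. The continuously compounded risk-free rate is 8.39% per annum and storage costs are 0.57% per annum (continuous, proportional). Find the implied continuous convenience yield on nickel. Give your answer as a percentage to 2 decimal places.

F = S·e^((r+u−y)T) ⇒ (r+u−y) = ln(F/S)/T
ln(29310/25922) = 0.122837; /T ⇒ 0.081891
y = r + u − ln(F/S)/T = 0.0839 + 0.0057 − 0.081891 = 0.007709
y = 0.77%

0.77%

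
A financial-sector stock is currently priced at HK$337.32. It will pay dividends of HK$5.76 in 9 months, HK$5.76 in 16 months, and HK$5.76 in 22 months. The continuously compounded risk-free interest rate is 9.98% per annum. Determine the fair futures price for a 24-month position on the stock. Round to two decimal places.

HK$393.30

PV(dividends) I = 5.76·e^(−0.0998·9/12) + 5.76·e^(−0.0998·16/12) + 5.76·e^(−0.0998·22/12)
I = 5.3446 + 5.0423 + 4.7969 = 15.1838
F = (S − I)·e^(rT) = (337.32 − 15.1838) · e^(0.0998·24/12)
= 322.1362 · e^0.199600 = 322.1362 × 1.220914 = HK$393.30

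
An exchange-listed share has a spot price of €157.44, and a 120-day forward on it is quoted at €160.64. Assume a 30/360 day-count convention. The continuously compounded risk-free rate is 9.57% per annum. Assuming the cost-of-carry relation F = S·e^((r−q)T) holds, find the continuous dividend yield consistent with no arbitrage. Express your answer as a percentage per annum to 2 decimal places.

3.53%

From F = S·e^((r−q)T): (r − q) = ln(F/S)/T
ln(160.64/157.44) = ln(1.020325) = 0.020121
(r − q) = 0.020121 / (120/360) = 0.060363
q = r − ln(F/S)/T = 0.0957 − 0.060363 = 0.035337
q = 3.53%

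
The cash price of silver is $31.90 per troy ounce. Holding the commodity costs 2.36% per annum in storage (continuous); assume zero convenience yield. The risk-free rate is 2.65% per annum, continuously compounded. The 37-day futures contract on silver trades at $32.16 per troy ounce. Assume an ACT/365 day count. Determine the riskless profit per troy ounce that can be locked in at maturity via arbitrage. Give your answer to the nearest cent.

$0.10 per troy ounce

Fair futures: F* = S·e^(carry·T), with carry = (r + u) = 0.0265 + 0.0236 = 0.0501
F* = 31.90 · e^(0.0501 × 37/365) = 31.90 · e^0.005079 = 31.90 × 1.005092 = $32.0624
Market $32.16 > fair $32.0624: forward overpriced → cash-and-carry (buy spot, short the forward).
At maturity, profit = |F_mkt − F*| = |32.16 − 32.0624| = $0.10 per troy ounce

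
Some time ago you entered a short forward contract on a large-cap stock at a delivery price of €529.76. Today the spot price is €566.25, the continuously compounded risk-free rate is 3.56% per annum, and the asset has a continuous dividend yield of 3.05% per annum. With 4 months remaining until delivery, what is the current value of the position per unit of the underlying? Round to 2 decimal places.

-€37.01

Current fair forward for the remaining 4 months: F = S·e^((r − q)·T), (r − q) = 0.0356 − 0.0305 = 0.0051
F = 566.25 · e^(0.0051 × 4/12) = 566.25 × 1.001701 = 567.2132
Value of long forward = (F − K)·e^(−rT) = (567.2132 − 529.76) · e^(−0.0356·4/12)
= 37.4532 × 0.988203 = 37.01
Short position value = −(long value) = -€37.01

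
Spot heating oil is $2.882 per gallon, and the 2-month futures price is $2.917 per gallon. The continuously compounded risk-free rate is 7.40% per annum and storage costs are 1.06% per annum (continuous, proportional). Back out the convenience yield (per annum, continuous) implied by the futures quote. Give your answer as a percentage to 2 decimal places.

F = S·e^((r+u−y)T) ⇒ (r+u−y) = ln(F/S)/T
ln(2.917/2.882) = 0.012071; /T ⇒ 0.072426
y = r + u − ln(F/S)/T = 0.0740 + 0.0106 − 0.072426 = 0.012174
y = 1.22%

1.22%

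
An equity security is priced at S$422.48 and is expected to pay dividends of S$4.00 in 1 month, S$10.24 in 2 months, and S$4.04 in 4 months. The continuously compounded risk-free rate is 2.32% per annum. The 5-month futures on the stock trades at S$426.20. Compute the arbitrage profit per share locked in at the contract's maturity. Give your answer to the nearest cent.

S$17.99 per share

PV(dividends) I = 4.00·e^(−0.0232·1/12) + 10.24·e^(−0.0232·2/12) + 4.04·e^(−0.0232·4/12) = 18.2016
Fair futures F* = (S − I)·e^(rT) = (422.48 − 18.2016)·e^0.009667 = 404.2784 × 1.009714 = 408.2056
Market S$426.20 > fair 408.2056: forward overpriced → cash-and-carry (borrow at r, buy the stock and collect the dividends, short the forward).
Profit at T = |F_mkt − F*| = |426.20 − 408.2056| = S$17.99 per share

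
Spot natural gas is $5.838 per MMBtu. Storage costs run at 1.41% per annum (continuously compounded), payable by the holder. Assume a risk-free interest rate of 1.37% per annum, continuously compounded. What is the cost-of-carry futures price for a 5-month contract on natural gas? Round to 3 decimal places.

Net carry = r + u − y = 0.0137 + 0.0141 − 0.0000 = 0.0278
F = S·e^((r+u−y)T) = 5.838 · e^(0.0278 × 5/12) = 5.838 · e^0.011583
= 5.838 × 1.011650 = $5.906 per MMBtu

$5.906 per MMBtu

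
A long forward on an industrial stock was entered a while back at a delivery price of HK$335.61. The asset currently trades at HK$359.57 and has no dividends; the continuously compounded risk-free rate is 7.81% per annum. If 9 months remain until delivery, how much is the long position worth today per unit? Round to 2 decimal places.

HK$43.05

Current fair forward for the remaining 9 months: F = S·e^(r·T), r = 0.0781
F = 359.57 · e^(0.0781 × 9/12) = 359.57 × 1.060325 = 381.2611
Value of long forward = (F − K)·e^(−rT) = (381.2611 − 335.61) · e^(−0.0781·9/12)
= 45.6511 × 0.943108 = 43.05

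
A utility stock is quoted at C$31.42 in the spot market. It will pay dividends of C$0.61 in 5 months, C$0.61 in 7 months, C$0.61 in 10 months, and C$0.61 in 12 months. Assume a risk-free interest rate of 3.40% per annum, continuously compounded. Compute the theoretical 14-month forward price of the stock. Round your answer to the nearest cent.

C$30.21

PV(dividends) I = 0.61·e^(−0.0340·5/12) + 0.61·e^(−0.0340·7/12) + 0.61·e^(−0.0340·10/12) + 0.61·e^(−0.0340·12/12)
I = 0.6014 + 0.5980 + 0.5930 + 0.5896 = 2.3820
F = (S − I)·e^(rT) = (31.42 − 2.3820) · e^(0.0340·14/12)
= 29.0380 · e^0.039667 = 29.0380 × 1.040464 = C$30.21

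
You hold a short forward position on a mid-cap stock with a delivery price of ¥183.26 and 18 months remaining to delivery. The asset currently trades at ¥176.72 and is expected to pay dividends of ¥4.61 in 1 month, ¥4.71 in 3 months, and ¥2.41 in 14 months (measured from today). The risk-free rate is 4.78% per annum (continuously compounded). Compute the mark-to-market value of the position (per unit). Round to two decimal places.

PV(remaining dividends) I = 4.61·e^(−0.0478·1/12) + 4.71·e^(−0.0478·3/12) + 2.41·e^(−0.0478·14/12) = 11.5250
Current forward F = (S − I)·e^(rT) = (176.72 − 11.5250)·e^(0.0478·18/12) = 165.1950 × 1.074333 = 177.4744
Value (long) = (F − K)·e^(−rT) = (177.4744 − 183.26) × 0.930810 = -5.3853
Short position value = −(long value) = ¥5.39

¥5.39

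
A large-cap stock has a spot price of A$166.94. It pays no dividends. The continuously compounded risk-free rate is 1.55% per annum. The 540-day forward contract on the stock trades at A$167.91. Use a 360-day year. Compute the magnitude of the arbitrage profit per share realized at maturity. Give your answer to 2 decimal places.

Fair forward: F* = S·e^(carry·T), with carry = r = 0.0155
F* = 166.94 · e^(0.0155 × 540/360) = 166.94 · e^0.023250 = 166.94 × 1.023522 = A$170.8668
Market A$167.91 < fair A$170.8668: forward underpriced → reverse cash-and-carry (short spot, go long the forward).
At maturity, profit = |F_mkt − F*| = |167.91 − 170.8668| = A$2.96 per share

A$2.96 per share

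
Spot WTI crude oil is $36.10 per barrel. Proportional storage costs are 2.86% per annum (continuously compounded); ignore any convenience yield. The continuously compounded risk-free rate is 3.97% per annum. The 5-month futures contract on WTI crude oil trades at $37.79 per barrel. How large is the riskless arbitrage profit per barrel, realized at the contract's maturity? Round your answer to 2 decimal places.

$0.65 per barrel

Fair futures: F* = S·e^(carry·T), with carry = (r + u) = 0.0397 + 0.0286 = 0.0683
F* = 36.10 · e^(0.0683 × 5/12) = 36.10 · e^0.028458 = 36.10 × 1.028867 = $37.1421
Market $37.79 > fair $37.1421: forward overpriced → cash-and-carry (buy spot, short the forward).
At maturity, profit = |F_mkt − F*| = |37.79 − 37.1421| = $0.65 per barrel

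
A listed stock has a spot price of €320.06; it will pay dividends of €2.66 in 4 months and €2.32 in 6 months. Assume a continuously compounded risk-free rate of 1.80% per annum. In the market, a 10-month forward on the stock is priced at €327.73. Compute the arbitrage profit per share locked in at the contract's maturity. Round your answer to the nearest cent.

€7.85 per share

PV(dividends) I = 2.66·e^(−0.0180·4/12) + 2.32·e^(−0.0180·6/12) = 4.9433
Fair forward F* = (S − I)·e^(rT) = (320.06 − 4.9433)·e^0.015000 = 315.1167 × 1.015113 = 319.8791
Market €327.73 > fair 319.8791: forward overpriced → cash-and-carry (borrow at r, buy the stock and collect the dividends, short the forward).
Profit at T = |F_mkt − F*| = |327.73 − 319.8791| = €7.85 per share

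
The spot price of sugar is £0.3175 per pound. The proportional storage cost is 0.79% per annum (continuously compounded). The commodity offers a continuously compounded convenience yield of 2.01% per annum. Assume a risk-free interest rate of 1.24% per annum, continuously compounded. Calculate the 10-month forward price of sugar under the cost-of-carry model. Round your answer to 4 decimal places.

Net carry = r + u − y = 0.0124 + 0.0079 − 0.0201 = 0.0002
F = S·e^((r+u−y)T) = 0.3175 · e^(0.0002 × 10/12) = 0.3175 · e^0.000167
= 0.3175 × 1.000167 = £0.3176 per pound

£0.3176 per pound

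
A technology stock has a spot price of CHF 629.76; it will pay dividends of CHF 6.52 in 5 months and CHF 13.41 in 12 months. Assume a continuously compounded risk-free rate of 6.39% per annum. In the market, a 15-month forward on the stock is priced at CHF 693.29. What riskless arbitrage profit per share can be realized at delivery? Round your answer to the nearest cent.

PV(dividends) I = 6.52·e^(−0.0639·5/12) + 13.41·e^(−0.0639·12/12) = 18.9286
Fair forward F* = (S − I)·e^(rT) = (629.76 − 18.9286)·e^0.079875 = 610.8314 × 1.083152 = 661.6233
Market CHF 693.29 > fair 661.6233: forward overpriced → cash-and-carry (borrow at r, buy the stock and collect the dividends, short the forward).
Profit at T = |F_mkt − F*| = |693.29 − 661.6233| = CHF 31.67 per share

CHF 31.67 per share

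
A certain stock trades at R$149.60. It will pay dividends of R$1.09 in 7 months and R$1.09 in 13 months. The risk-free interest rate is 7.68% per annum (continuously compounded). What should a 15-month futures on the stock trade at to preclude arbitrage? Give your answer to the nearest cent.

PV(dividends) I = 1.09·e^(−0.0768·7/12) + 1.09·e^(−0.0768·13/12)
I = 1.0422 + 1.0030 = 2.0452
F = (S − I)·e^(rT) = (149.60 − 2.0452) · e^(0.0768·15/12)
= 147.5548 · e^0.096000 = 147.5548 × 1.100759 = R$162.42

R$162.42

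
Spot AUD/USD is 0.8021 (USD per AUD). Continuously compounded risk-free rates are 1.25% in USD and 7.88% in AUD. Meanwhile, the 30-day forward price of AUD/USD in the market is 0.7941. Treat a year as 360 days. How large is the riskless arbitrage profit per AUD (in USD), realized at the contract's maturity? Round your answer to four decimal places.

0.0036 per AUD (in USD)

Fair forward: F* = S·e^(carry·T), with carry = (r_USD − r_AUD) = 0.0125 − 0.0788 = -0.0663
F* = 0.8021 · e^(-0.0663 × 30/360) = 0.8021 · e^-0.005525 = 0.8021 × 0.994490 = 0.7977
Market 0.7941 < fair 0.7977: forward underpriced → reverse cash-and-carry (short spot, go long the forward).
At maturity, profit = |F_mkt − F*| = |0.7941 − 0.7977| = 0.0036 per AUD (in USD)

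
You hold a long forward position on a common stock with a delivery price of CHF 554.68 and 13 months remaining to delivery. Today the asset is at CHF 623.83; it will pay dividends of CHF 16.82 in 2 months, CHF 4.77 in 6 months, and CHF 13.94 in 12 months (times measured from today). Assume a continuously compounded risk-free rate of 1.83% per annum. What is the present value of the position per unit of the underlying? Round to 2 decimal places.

CHF 44.86

PV(remaining dividends) I = 16.82·e^(−0.0183·2/12) + 4.77·e^(−0.0183·6/12) + 13.94·e^(−0.0183·12/12) = 35.1825
Current forward F = (S − I)·e^(rT) = (623.83 − 35.1825)·e^(0.0183·13/12) = 588.6475 × 1.020023 = 600.4340
Value (long) = (F − K)·e^(−rT) = (600.4340 − 554.68) × 0.980370 = 44.8558
Value = CHF 44.86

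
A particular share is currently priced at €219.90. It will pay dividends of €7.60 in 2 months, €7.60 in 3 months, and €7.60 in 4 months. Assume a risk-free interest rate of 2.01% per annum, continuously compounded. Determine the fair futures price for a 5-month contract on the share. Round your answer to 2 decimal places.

PV(dividends) I = 7.60·e^(−0.0201·2/12) + 7.60·e^(−0.0201·3/12) + 7.60·e^(−0.0201·4/12)
I = 7.5746 + 7.5619 + 7.5493 = 22.6858
F = (S − I)·e^(rT) = (219.90 − 22.6858) · e^(0.0201·5/12)
= 197.2142 · e^0.008375 = 197.2142 × 1.008410 = €198.87

€198.87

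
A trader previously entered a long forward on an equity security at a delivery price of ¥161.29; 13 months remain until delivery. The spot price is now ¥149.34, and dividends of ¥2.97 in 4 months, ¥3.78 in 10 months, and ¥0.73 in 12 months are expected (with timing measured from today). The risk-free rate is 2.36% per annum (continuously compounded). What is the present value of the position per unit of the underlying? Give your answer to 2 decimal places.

PV(remaining dividends) I = 2.97·e^(−0.0236·4/12) + 3.78·e^(−0.0236·10/12) + 0.73·e^(−0.0236·12/12) = 7.3661
Current forward F = (S − I)·e^(rT) = (149.34 − 7.3661)·e^(0.0236·13/12) = 141.9739 × 1.025896 = 145.6505
Value (long) = (F − K)·e^(−rT) = (145.6505 − 161.29) × 0.974757 = -15.2447
Value = -¥15.24

-¥15.24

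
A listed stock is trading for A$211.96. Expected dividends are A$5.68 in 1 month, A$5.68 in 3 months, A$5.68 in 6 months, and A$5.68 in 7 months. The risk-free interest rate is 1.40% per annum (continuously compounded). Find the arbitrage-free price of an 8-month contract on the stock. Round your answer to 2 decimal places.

A$191.13

PV(dividends) I = 5.68·e^(−0.0140·1/12) + 5.68·e^(−0.0140·3/12) + 5.68·e^(−0.0140·6/12) + 5.68·e^(−0.0140·7/12)
I = 5.6734 + 5.6602 + 5.6404 + 5.6338 = 22.6078
F = (S − I)·e^(rT) = (211.96 − 22.6078) · e^(0.0140·8/12)
= 189.3522 · e^0.009333 = 189.3522 × 1.009377 = A$191.13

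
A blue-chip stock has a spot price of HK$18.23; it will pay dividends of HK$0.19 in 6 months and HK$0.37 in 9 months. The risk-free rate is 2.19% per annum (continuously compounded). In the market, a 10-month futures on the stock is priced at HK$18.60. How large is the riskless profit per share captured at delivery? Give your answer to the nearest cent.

HK$0.60 per share

PV(dividends) I = 0.19·e^(−0.0219·6/12) + 0.37·e^(−0.0219·9/12) = 0.5519
Fair futures F* = (S − I)·e^(rT) = (18.23 − 0.5519)·e^0.018250 = 17.6781 × 1.018418 = 18.0037
Market HK$18.60 > fair 18.0037: forward overpriced → cash-and-carry (borrow at r, buy the stock and collect the dividends, short the forward).
Profit at T = |F_mkt − F*| = |18.60 − 18.0037| = HK$0.60 per share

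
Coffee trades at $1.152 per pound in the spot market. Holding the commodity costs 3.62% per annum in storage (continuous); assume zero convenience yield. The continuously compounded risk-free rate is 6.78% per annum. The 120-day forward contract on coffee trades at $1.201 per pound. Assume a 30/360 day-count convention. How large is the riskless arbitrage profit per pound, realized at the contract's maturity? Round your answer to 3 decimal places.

$0.008 per pound

Fair forward: F* = S·e^(carry·T), with carry = (r + u) = 0.0678 + 0.0362 = 0.1040
F* = 1.152 · e^(0.1040 × 120/360) = 1.152 · e^0.034667 = 1.152 × 1.035275 = $1.1926
Market $1.201 > fair $1.1926: forward overpriced → cash-and-carry (buy spot, short the forward).
At maturity, profit = |F_mkt − F*| = |1.201 − 1.1926| = $0.008 per pound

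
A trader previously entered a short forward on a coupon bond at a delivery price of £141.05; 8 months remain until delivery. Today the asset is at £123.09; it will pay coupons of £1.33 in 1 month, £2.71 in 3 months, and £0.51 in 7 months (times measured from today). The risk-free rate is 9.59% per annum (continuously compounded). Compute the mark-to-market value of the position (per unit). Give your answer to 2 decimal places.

£13.67

PV(remaining coupons) I = 1.33·e^(−0.0959·1/12) + 2.71·e^(−0.0959·3/12) + 0.51·e^(−0.0959·7/12) = 4.4475
Current forward F = (S − I)·e^(rT) = (123.09 − 4.4475)·e^(0.0959·8/12) = 118.6425 × 1.066021 = 126.4754
Value (long) = (F − K)·e^(−rT) = (126.4754 − 141.05) × 0.938068 = -13.6720
Short position value = −(long value) = £13.67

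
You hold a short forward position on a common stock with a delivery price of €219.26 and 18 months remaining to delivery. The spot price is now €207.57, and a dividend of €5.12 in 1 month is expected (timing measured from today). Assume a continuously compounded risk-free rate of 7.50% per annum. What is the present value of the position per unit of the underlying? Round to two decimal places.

-€6.55

PV(remaining dividends) I = 5.12·e^(−0.0750·1/12) = 5.0881
Current forward F = (S − I)·e^(rT) = (207.57 − 5.0881)·e^(0.0750·18/12) = 202.4819 × 1.119072 = 226.5918
Value (long) = (F − K)·e^(−rT) = (226.5918 − 219.26) × 0.893597 = 6.5517
Short position value = −(long value) = -€6.55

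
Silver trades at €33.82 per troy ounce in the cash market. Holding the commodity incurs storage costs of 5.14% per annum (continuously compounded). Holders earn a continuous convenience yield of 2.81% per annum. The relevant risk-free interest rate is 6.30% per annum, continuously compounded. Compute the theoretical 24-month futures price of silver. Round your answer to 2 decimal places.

Net carry = r + u − y = 0.0630 + 0.0514 − 0.0281 = 0.0863
F = S·e^((r+u−y)T) = 33.82 · e^(0.0863 × 24/12) = 33.82 · e^0.172600
= 33.82 × 1.188391 = €40.19 per troy ounce

€40.19 per troy ounce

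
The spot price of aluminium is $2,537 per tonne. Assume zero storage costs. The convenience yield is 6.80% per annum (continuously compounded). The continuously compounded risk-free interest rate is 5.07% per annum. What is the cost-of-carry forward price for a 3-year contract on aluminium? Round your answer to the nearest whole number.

Net carry = r + u − y = 0.0507 + 0.0000 − 0.0680 = -0.0173
F = S·e^((r+u−y)T) = 2537 · e^(-0.0173 × 3) = 2537 · e^-0.051900
= 2537 × 0.949424 = $2,409 per tonne

$2,409 per tonne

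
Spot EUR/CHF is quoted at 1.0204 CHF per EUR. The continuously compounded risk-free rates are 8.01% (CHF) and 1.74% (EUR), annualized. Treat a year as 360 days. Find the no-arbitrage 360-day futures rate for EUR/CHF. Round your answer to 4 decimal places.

1.0864

F = S·e^((r_CHF − r_EUR)T) = 1.0204 · e^((0.0801 − 0.0174) × 360/360)
= 1.0204 · e^0.062700 = 1.0204 × 1.064707
F = 1.0864 CHF per EUR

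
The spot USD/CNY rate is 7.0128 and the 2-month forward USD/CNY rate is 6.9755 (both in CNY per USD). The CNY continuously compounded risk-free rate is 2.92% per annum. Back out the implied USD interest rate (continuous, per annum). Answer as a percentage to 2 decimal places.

F = S·e^((r_CNY − r_USD)T) ⇒ r_USD = r_CNY − ln(F/S)/T
ln(6.9755/7.0128) = -0.005333; /(2/12) = -0.031998
r_USD = 0.0292 + 0.031998 = 0.061198
r_USD = 6.12%

6.12%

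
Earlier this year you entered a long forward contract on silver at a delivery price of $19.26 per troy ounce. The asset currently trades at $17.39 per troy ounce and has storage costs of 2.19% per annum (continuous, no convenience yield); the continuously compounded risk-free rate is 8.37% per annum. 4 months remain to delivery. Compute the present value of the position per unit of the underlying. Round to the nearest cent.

Current fair forward for the remaining 4 months: F = S·e^((r + u)·T), (r + u) = 0.0837 + 0.0219 = 0.1056
F = 17.39 · e^(0.1056 × 4/12) = 17.39 × 1.035827 = 18.0130
Value of long forward = (F − K)·e^(−rT) = (18.0130 − 19.26) · e^(−0.0837·4/12)
= -1.2470 × 0.972486 = -1.21

-$1.21 per troy ounce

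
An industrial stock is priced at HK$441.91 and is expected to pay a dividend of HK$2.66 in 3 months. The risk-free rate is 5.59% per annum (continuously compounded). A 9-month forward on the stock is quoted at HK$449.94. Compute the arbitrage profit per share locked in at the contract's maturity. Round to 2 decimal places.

PV(dividends) I = 2.66·e^(−0.0559·3/12) = 2.6231
Fair forward F* = (S − I)·e^(rT) = (441.91 − 2.6231)·e^0.041925 = 439.2869 × 1.042816 = 458.0954
Market HK$449.94 < fair 458.0954: forward underpriced → reverse cash-and-carry (short the stock, invest proceeds at r, pay the dividends, go long the forward).
Profit at T = |F_mkt − F*| = |449.94 − 458.0954| = HK$8.16 per share

HK$8.16 per share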